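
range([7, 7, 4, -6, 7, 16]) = 22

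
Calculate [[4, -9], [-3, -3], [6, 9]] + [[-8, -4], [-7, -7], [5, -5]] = [[-4, -13], [-10, -10], [11, 4]]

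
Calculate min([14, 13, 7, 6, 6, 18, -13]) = -13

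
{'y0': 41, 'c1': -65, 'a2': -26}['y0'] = 41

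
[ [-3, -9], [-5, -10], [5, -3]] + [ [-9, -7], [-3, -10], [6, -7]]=[[-12, -16], [-8, -20], [11, -10]]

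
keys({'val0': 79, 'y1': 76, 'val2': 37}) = ['val0', 'y1', 'val2']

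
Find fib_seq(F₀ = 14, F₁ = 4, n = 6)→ [14, 4, 18, 22, 40, 62]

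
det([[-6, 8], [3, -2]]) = -12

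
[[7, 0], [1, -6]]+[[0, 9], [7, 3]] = [[7, 9], [8, -3]]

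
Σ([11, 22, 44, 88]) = 165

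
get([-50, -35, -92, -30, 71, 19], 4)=71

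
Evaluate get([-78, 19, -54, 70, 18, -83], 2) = -54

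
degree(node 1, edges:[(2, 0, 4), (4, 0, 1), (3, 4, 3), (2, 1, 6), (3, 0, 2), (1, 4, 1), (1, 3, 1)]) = incident: (2,1), (1,4), (1,3)
= 3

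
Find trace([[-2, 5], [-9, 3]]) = 1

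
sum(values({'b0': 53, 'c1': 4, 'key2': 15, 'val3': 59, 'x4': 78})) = 53 + 4 + 15 + 59 + 78
= 209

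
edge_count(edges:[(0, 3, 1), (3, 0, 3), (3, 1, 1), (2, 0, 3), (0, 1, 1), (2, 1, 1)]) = 6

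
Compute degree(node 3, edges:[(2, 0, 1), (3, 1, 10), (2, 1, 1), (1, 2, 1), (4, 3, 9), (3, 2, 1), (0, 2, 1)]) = 3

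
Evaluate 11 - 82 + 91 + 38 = 58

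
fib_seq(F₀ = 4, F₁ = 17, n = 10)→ [4, 17, 21, 38, 59, 97, 156, 253, 409, 662]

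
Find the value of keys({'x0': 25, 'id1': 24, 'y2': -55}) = ['x0', 'id1', 'y2']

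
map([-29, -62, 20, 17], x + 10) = [-19, -52, 30, 27]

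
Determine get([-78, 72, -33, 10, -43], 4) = -43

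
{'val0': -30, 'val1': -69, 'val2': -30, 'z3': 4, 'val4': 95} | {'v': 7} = {'val0': -30, 'val1': -69, 'val2': -30, 'z3': 4, 'val4': 95, 'v': 7}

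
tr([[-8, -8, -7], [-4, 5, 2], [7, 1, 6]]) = diagonal: (-8) + 5 + 6
= 3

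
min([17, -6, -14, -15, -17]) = -17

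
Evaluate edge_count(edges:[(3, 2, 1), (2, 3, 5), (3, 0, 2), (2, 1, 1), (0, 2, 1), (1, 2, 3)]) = 6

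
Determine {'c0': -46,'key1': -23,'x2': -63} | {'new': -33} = {'c0': -46, 'key1': -23, 'x2': -63, 'new': -33}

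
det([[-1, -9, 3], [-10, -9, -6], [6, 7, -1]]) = 315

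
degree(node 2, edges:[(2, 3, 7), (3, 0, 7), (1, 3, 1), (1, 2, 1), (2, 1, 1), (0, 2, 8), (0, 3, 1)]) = incident: (2,3), (1,2), (2,1), (0,2)
= 4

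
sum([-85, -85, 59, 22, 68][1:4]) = slice → [-85, 59, 22]
(-85) + 59 + 22
= -4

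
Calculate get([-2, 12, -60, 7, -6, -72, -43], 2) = -60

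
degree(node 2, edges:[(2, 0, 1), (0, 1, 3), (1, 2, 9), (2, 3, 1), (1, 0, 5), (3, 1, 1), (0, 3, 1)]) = incident: (2,0), (1,2), (2,3)
= 3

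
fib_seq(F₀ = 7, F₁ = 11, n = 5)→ [7, 11, 18, 29, 47]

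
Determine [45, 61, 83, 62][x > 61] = [83, 62]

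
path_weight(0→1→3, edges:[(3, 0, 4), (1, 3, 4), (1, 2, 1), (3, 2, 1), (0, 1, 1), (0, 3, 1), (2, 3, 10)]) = w(0→1)=1 + w(1→3)=4
= 5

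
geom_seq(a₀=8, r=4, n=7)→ [8, 32, 128, 512, 2048, 8192, 32768]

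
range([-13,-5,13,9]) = 26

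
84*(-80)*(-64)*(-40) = -17203200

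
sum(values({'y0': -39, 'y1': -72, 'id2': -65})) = (-39) + (-72) + (-65)
= -176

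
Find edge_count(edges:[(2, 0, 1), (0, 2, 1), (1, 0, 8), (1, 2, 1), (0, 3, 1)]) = 5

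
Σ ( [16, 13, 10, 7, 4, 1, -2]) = 49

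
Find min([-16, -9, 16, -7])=-16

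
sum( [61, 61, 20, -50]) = 92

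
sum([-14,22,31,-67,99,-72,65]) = 64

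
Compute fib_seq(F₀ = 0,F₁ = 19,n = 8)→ F_2 = F_1 + F_0 = 19
F_3 = F_2 + F_1 = 38
F_4 = F_3 + F_2 = 57
...
= [0, 19, 19, 38, 57, 95, 152, 247]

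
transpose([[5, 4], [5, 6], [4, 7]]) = [[5, 5, 4], [4, 6, 7]]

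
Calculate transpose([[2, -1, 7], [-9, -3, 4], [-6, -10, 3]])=[[2, -9, -6], [-1, -3, -10], [7, 4, 3]]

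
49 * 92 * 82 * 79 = 29202824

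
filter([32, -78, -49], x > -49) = [32]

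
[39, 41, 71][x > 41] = keep x where x > 41: 39✗, 41✗, 71✓
= [71]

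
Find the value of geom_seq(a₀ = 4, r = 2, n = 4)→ [4, 8, 16, 32]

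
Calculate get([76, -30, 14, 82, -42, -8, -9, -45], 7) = -45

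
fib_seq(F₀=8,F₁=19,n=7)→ [8, 19, 27, 46, 73, 119, 192]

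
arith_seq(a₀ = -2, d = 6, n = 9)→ [-2, 4, 10, 16, 22, 28, 34, 40, 46]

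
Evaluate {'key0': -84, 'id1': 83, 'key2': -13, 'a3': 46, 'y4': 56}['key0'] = -84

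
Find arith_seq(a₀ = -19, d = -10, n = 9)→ a_0 = -19 + 0*-10 = -19
a_1 = -19 + 1*-10 = -29
a_2 = -19 + 2*-10 = -39
...
= [-19, -29, -39, -49, -59, -69, -79, -89, -99]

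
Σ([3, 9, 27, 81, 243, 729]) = 3 + 9 + 27 + 81 + 243 + 729
= 1092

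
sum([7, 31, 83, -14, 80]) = 187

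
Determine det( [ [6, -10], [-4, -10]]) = -100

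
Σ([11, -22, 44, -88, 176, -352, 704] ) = 11 + -22 + 44 + -88 + 176 + -352 + 704
= 473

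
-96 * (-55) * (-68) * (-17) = 6103680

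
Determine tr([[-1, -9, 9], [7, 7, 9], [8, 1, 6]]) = diagonal: (-1) + 7 + 6
= 12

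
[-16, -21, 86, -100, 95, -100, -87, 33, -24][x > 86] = [95]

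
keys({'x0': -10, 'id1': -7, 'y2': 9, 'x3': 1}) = ['x0', 'id1', 'y2', 'x3']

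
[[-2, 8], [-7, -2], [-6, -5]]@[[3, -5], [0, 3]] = [[-6, 34], [-21, 29], [-18, 15]]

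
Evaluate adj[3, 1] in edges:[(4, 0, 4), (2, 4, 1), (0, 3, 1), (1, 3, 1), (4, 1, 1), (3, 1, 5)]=5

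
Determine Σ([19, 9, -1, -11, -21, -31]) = 19 + 9 + (-1) + (-11) + (-21) + (-31)
= -36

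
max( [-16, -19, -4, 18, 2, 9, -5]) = 18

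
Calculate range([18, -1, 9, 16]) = 19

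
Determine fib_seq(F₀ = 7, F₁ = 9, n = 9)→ F_2 = F_1 + F_0 = 16
F_3 = F_2 + F_1 = 25
F_4 = F_3 + F_2 = 41
...
= [7, 9, 16, 25, 41, 66, 107, 173, 280]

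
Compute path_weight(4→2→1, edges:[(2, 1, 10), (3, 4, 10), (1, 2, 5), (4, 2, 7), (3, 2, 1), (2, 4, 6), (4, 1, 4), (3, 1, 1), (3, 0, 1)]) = w(4→2)=7 + w(2→1)=10
= 17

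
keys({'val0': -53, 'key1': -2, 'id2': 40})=['val0', 'key1', 'id2']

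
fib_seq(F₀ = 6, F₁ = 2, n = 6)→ F_2 = F_1 + F_0 = 8
F_3 = F_2 + F_1 = 10
F_4 = F_3 + F_2 = 18
...
= [6, 2, 8, 10, 18, 28]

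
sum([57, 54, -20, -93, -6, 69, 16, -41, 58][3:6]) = -30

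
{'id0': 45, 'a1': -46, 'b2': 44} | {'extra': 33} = {'id0': 45, 'a1': -46, 'b2': 44, 'extra': 33}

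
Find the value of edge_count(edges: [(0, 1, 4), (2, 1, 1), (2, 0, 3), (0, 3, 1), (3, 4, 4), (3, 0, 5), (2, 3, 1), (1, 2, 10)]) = 8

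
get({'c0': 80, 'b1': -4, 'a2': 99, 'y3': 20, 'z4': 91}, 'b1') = -4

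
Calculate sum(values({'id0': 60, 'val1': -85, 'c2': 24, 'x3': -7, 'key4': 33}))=25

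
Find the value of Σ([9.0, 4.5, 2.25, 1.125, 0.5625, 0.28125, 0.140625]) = 9.0 + 4.5 + 2.25 + 1.125 + 0.5625 + 0.28125 + 0.140625
= 17.859375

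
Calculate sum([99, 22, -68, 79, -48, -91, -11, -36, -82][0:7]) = slice → [99, 22, -68, 79, -48, -91, -11]
99 + 22 + (-68) + 79 + (-48) + (-91) + (-11)
= -18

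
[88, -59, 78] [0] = 88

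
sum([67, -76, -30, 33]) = -6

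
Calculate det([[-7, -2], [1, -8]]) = (-7)*(-8) - (-2)*(1)
= 58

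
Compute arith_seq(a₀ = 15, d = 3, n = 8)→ [15, 18, 21, 24, 27, 30, 33, 36]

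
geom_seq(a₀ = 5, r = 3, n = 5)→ [5, 15, 45, 135, 405]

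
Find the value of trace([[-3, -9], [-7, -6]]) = diagonal: (-3) + (-6)
= -9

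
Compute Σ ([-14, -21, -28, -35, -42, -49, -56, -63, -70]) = -378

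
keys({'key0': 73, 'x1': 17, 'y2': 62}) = ['key0', 'x1', 'y2']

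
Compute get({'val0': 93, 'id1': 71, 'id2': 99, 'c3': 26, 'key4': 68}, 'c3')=26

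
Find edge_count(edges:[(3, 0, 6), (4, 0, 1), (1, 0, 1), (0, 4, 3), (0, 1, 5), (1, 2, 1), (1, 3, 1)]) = 7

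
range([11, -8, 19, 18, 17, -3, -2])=27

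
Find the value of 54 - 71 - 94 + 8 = -103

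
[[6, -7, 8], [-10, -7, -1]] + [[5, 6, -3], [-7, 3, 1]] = [[11, -1, 5], [-17, -4, 0]]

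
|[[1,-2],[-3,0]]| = (1)*(0) - (-2)*(-3)
= -6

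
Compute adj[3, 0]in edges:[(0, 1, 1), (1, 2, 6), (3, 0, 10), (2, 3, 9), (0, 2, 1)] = 10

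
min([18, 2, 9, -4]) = -4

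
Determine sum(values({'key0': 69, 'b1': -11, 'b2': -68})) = -10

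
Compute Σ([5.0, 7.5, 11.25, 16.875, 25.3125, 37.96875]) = 103.90625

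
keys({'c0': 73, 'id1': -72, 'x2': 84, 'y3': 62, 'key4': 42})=['c0', 'id1', 'x2', 'y3', 'key4']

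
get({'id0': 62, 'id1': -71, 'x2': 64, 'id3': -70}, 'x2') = 64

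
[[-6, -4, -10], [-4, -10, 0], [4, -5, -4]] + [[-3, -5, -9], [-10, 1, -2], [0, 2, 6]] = [[-9, -9, -19], [-14, -9, -2], [4, -3, 2]]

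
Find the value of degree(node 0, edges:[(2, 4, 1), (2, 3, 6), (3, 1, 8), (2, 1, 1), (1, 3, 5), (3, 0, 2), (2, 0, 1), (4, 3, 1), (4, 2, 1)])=2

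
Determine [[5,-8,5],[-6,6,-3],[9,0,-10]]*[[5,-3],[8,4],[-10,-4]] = C[0][0] = (5)*(5) + (-8)*(8) + (5)*(-10) = -89
C[0][1] = (5)*(-3) + (-8)*(4) + (5)*(-4) = -67
C[1][0] = (-6)*(5) + (6)*(8) + (-3)*(-10) = 48
C[1][1] = (-6)*(-3) + (6)*(4) + (-3)*(-4) = 54
C[2][0] = (9)*(5) + (0)*(8) + (-10)*(-10) = 145
C[2][1] = (9)*(-3) + (0)*(4) + (-10)*(-4) = 13
= [[-89, -67], [48, 54], [145, 13]]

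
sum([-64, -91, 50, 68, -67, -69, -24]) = -197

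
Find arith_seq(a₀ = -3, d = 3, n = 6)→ a_0 = -3 + 0*3 = -3
a_1 = -3 + 1*3 = 0
a_2 = -3 + 2*3 = 3
...
= [-3, 0, 3, 6, 9, 12]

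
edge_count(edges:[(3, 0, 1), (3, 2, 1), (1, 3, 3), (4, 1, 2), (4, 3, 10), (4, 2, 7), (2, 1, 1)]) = 7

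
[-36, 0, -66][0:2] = [-36, 0]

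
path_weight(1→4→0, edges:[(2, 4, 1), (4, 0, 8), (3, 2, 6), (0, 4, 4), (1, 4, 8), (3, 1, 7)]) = w(1→4)=8 + w(4→0)=8
= 16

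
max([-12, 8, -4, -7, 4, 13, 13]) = 13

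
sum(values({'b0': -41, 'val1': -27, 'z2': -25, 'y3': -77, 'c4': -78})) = -248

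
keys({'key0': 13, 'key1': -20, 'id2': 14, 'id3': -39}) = ['key0', 'key1', 'id2', 'id3']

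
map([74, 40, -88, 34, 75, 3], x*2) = [148, 80, -176, 68, 150, 6]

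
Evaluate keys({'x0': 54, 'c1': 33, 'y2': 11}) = ['x0', 'c1', 'y2']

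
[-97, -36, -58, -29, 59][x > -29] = [59]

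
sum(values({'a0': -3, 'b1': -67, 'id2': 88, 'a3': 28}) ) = (-3) + (-67) + 88 + 28
= 46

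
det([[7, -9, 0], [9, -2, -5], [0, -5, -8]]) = -711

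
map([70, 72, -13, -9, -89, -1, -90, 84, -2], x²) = [4900, 5184, 169, 81, 7921, 1, 8100, 7056, 4]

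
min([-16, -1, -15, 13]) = -16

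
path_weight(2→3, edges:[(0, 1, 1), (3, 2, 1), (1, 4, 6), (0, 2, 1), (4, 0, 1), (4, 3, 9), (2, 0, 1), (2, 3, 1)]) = 1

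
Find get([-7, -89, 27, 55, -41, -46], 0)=-7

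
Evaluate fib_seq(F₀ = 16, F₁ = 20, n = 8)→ F_2 = F_1 + F_0 = 36
F_3 = F_2 + F_1 = 56
F_4 = F_3 + F_2 = 92
...
= [16, 20, 36, 56, 92, 148, 240, 388]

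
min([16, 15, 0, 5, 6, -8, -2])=-8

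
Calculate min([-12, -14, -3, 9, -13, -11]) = -14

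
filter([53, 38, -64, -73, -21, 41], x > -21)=[53, 38, 41]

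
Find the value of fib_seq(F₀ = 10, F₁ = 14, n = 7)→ [10, 14, 24, 38, 62, 100, 162]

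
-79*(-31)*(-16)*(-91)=3565744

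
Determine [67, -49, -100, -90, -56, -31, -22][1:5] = [-49, -100, -90, -56]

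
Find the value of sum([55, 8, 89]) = 152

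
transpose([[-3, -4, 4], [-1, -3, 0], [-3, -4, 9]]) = [[-3, -1, -3], [-4, -3, -4], [4, 0, 9]]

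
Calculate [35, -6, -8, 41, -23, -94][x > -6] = [35, 41]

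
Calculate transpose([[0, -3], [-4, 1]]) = [[0, -4], [-3, 1]]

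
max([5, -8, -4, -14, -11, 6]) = 6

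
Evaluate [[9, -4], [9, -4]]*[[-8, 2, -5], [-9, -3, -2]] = C[0][0] = (9)*(-8) + (-4)*(-9) = -36
C[0][1] = (9)*(2) + (-4)*(-3) = 30
C[0][2] = (9)*(-5) + (-4)*(-2) = -37
C[1][0] = (9)*(-8) + (-4)*(-9) = -36
C[1][1] = (9)*(2) + (-4)*(-3) = 30
C[1][2] = (9)*(-5) + (-4)*(-2) = -37
= [[-36, 30, -37], [-36, 30, -37]]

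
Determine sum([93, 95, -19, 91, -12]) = 248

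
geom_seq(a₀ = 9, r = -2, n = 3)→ [9, -18, 36]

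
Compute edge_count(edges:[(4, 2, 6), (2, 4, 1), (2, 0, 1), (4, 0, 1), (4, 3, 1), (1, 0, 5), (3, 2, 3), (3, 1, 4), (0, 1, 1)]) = 9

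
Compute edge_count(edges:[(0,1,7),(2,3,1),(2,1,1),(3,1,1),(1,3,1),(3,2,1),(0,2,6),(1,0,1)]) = 8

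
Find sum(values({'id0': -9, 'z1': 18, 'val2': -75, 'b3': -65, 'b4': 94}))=-37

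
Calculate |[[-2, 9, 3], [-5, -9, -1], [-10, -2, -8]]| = -650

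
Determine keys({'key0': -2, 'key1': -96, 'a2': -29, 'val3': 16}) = ['key0', 'key1', 'a2', 'val3']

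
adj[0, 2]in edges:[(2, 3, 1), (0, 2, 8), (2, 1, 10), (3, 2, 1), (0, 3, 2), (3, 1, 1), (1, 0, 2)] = 8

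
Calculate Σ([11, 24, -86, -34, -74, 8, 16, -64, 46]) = -153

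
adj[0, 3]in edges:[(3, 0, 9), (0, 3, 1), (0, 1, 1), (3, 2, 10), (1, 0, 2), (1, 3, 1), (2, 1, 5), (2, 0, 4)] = 1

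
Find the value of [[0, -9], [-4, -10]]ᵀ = [[0, -4], [-9, -10]]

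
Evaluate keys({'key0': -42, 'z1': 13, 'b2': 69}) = ['key0', 'z1', 'b2']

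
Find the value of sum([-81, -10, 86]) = (-81) + (-10) + 86
= -5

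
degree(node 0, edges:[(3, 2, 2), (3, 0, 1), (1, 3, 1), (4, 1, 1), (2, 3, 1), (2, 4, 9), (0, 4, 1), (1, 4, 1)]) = 2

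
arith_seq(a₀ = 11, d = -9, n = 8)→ a_0 = 11 + 0*-9 = 11
a_1 = 11 + 1*-9 = 2
a_2 = 11 + 2*-9 = -7
...
= [11, 2, -7, -16, -25, -34, -43, -52]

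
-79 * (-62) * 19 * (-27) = -2512674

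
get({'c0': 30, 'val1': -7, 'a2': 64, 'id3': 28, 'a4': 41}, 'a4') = 41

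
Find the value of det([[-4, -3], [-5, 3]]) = (-4)*(3) - (-3)*(-5)
= -27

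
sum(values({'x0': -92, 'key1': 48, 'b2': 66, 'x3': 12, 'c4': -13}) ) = 21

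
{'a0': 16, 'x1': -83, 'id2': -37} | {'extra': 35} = {'a0': 16, 'x1': -83, 'id2': -37, 'extra': 35}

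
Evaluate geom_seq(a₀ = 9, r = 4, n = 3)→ [9, 36, 144]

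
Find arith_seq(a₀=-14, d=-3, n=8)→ a_0 = -14 + 0*-3 = -14
a_1 = -14 + 1*-3 = -17
a_2 = -14 + 2*-3 = -20
...
= [-14, -17, -20, -23, -26, -29, -32, -35]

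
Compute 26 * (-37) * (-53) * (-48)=-2447328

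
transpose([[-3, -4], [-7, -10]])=[[-3, -7], [-4, -10]]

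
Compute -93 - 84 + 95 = -82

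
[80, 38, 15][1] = 38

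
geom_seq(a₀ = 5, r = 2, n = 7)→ a_0 = 5*2^0 = 5
a_1 = 5*2^1 = 10
a_2 = 5*2^2 = 20
...
= [5, 10, 20, 40, 80, 160, 320]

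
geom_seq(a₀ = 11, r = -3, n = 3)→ a_0 = 11*(-3)^0 = 11
a_1 = 11*(-3)^1 = -33
a_2 = 11*(-3)^2 = 99
= [11, -33, 99]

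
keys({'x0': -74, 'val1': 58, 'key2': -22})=['x0', 'val1', 'key2']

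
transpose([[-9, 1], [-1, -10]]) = [[-9, -1], [1, -10]]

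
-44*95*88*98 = -36048320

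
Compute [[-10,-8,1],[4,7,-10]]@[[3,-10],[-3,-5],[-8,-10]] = [[-14, 130], [71, 25]]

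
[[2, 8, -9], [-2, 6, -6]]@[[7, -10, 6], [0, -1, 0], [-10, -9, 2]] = [[104, 53, -6], [46, 68, -24]]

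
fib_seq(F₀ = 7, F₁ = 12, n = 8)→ F_2 = F_1 + F_0 = 19
F_3 = F_2 + F_1 = 31
F_4 = F_3 + F_2 = 50
...
= [7, 12, 19, 31, 50, 81, 131, 212]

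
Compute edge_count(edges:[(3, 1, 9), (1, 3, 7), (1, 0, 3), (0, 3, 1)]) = 4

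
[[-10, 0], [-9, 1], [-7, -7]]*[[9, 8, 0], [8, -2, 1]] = [[-90, -80, 0], [-73, -74, 1], [-119, -42, -7]]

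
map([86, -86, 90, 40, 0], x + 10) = 86+10=96, -86+10=-76, 90+10=100, 40+10=50, 0+10=10
= [96, -76, 100, 50, 10]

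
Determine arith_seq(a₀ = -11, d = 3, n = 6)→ [-11, -8, -5, -2, 1, 4]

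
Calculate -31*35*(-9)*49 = 478485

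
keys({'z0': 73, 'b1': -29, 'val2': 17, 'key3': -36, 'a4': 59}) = ['z0', 'b1', 'val2', 'key3', 'a4']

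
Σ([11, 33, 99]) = 11 + 33 + 99
= 143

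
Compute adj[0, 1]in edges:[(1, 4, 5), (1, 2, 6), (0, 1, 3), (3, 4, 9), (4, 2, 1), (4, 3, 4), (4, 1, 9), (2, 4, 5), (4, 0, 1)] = 3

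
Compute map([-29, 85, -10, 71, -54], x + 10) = [-19, 95, 0, 81, -44]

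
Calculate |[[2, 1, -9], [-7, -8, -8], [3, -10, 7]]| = (1)*(2)*det([[-8, -8], [-10, 7]]) + (-1)*(1)*det([[-7, -8], [3, 7]]) + (1)*(-9)*det([[-7, -8], [3, -10]])
= -272 + 25 + -846
= -1093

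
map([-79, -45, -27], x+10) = -79+10=-69, -45+10=-35, -27+10=-17
= [-69, -35, -17]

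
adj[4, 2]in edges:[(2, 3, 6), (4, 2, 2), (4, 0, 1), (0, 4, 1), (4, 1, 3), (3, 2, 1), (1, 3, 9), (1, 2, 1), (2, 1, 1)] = 2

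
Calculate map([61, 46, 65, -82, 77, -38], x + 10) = [71, 56, 75, -72, 87, -28]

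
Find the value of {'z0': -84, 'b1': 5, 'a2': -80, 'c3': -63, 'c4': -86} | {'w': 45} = {'z0': -84, 'b1': 5, 'a2': -80, 'c3': -63, 'c4': -86, 'w': 45}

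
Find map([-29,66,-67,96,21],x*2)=-29*2=-58, 66*2=132, -67*2=-134, 96*2=192, 21*2=42
= [-58, 132, -134, 192, 42]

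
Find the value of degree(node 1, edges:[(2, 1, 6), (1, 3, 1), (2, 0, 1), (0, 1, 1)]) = 3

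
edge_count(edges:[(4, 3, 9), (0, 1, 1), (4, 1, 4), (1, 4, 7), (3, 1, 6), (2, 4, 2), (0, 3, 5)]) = 7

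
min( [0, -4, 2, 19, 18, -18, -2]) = -18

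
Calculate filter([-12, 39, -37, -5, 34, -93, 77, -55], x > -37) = [-12, 39, -5, 34, 77]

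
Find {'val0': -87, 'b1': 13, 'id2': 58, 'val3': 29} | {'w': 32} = {'val0': -87, 'b1': 13, 'id2': 58, 'val3': 29, 'w': 32}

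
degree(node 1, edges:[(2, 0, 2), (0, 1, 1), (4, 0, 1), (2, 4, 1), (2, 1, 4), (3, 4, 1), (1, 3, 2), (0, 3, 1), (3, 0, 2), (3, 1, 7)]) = incident: (0,1), (2,1), (1,3), (3,1)
= 4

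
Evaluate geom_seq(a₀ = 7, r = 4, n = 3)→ a_0 = 7*4^0 = 7
a_1 = 7*4^1 = 28
a_2 = 7*4^2 = 112
= [7, 28, 112]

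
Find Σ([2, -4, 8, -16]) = 2 + -4 + 8 + -16
= -10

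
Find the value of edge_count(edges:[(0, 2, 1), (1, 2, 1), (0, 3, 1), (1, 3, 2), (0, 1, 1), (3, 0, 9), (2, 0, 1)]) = 7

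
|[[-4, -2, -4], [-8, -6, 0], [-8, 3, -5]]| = (1)*(-4)*det([[-6, 0], [3, -5]]) + (-1)*(-2)*det([[-8, 0], [-8, -5]]) + (1)*(-4)*det([[-8, -6], [-8, 3]])
= -120 + 80 + 288
= 248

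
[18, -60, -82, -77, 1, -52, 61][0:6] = [18, -60, -82, -77, 1, -52]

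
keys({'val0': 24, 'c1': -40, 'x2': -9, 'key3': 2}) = ['val0', 'c1', 'x2', 'key3']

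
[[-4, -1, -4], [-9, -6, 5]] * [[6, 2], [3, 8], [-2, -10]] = [[-19, 24], [-82, -116]]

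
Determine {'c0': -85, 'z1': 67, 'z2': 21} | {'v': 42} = {'c0': -85, 'z1': 67, 'z2': 21, 'v': 42}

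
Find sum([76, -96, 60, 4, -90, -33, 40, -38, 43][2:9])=slice → [60, 4, -90, -33, 40, -38, 43]
60 + 4 + (-90) + (-33) + 40 + (-38) + 43
= -14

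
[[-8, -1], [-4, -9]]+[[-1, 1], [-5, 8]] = [[-9, 0], [-9, -1]]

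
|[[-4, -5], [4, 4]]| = (-4)*(4) - (-5)*(4)
= 4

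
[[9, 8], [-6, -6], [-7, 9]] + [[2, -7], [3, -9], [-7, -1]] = [[11, 1], [-3, -15], [-14, 8]]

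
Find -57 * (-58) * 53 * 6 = 1051308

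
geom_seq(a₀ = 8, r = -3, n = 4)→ [8, -24, 72, -216]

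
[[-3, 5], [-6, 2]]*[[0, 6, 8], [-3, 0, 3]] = C[0][0] = (-3)*(0) + (5)*(-3) = -15
C[0][1] = (-3)*(6) + (5)*(0) = -18
C[0][2] = (-3)*(8) + (5)*(3) = -9
C[1][0] = (-6)*(0) + (2)*(-3) = -6
C[1][1] = (-6)*(6) + (2)*(0) = -36
C[1][2] = (-6)*(8) + (2)*(3) = -42
= [[-15, -18, -9], [-6, -36, -42]]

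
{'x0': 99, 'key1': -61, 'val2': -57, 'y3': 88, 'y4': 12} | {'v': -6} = {'x0': 99, 'key1': -61, 'val2': -57, 'y3': 88, 'y4': 12, 'v': -6}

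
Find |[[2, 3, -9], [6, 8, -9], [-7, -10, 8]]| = (1)*(2)*det([[8, -9], [-10, 8]]) + (-1)*(3)*det([[6, -9], [-7, 8]]) + (1)*(-9)*det([[6, 8], [-7, -10]])
= -52 + 45 + 36
= 29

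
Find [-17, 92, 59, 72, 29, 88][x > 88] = keep x where x > 88: -17✗, 92✓, 59✗, 72✗, 29✗, 88✗
= [92]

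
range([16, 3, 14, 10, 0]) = 16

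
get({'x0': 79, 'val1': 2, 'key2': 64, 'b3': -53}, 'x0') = 79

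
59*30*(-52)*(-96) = 8835840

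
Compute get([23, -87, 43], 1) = -87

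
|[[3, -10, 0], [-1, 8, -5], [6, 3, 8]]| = (1)*(3)*det([[8, -5], [3, 8]]) + (-1)*(-10)*det([[-1, -5], [6, 8]]) + (1)*(0)*det([[-1, 8], [6, 3]])
= 237 + 220 + 0
= 457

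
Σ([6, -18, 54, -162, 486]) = 366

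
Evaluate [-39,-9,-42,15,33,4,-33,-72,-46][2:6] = [-42, 15, 33, 4]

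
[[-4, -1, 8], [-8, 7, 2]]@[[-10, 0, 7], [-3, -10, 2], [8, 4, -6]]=C[0][0] = (-4)*(-10) + (-1)*(-3) + (8)*(8) = 107
C[0][1] = (-4)*(0) + (-1)*(-10) + (8)*(4) = 42
C[0][2] = (-4)*(7) + (-1)*(2) + (8)*(-6) = -78
C[1][0] = (-8)*(-10) + (7)*(-3) + (2)*(8) = 75
C[1][1] = (-8)*(0) + (7)*(-10) + (2)*(4) = -62
C[1][2] = (-8)*(7) + (7)*(2) + (2)*(-6) = -54
= [[107, 42, -78], [75, -62, -54]]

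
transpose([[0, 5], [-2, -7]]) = [[0, -2], [5, -7]]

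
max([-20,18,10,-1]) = 18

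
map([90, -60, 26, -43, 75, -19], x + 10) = 90+10=100, -60+10=-50, 26+10=36, -43+10=-33, 75+10=85, -19+10=-9
= [100, -50, 36, -33, 85, -9]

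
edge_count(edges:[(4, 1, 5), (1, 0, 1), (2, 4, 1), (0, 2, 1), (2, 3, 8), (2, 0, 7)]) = 6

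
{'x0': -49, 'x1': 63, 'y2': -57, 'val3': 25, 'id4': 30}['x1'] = 63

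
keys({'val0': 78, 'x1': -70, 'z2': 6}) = ['val0', 'x1', 'z2']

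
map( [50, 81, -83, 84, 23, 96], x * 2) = 50*2=100, 81*2=162, -83*2=-166, 84*2=168, 23*2=46, 96*2=192
= [100, 162, -166, 168, 46, 192]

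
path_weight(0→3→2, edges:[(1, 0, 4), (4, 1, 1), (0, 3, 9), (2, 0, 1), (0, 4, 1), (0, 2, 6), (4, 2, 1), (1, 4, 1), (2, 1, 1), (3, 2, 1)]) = w(0→3)=9 + w(3→2)=1
= 10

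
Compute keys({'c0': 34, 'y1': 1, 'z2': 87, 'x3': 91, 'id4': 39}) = ['c0', 'y1', 'z2', 'x3', 'id4']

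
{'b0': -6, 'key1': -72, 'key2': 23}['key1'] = -72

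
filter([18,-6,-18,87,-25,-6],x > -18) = [18, -6, 87, -6]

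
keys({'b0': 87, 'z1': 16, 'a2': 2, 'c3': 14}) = ['b0', 'z1', 'a2', 'c3']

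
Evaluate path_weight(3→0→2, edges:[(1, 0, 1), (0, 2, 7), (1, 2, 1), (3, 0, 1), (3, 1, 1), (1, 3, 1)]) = 8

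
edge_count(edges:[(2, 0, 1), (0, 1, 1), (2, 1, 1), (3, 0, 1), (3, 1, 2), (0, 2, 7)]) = 6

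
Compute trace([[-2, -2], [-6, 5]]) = diagonal: (-2) + 5
= 3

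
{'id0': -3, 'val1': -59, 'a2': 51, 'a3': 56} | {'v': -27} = {'id0': -3, 'val1': -59, 'a2': 51, 'a3': 56, 'v': -27}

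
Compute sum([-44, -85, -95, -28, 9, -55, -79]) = (-44) + (-85) + (-95) + (-28) + 9 + (-55) + (-79)
= -377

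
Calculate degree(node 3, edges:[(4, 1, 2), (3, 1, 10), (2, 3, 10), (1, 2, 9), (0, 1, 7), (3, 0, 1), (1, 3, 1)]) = incident: (3,1), (2,3), (3,0), (1,3)
= 4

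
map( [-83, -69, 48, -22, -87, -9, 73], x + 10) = [-73, -59, 58, -12, -77, 1, 83]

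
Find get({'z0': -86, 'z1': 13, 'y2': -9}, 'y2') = -9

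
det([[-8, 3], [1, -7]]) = (-8)*(-7) - (3)*(1)
= 53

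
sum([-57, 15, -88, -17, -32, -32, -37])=(-57) + 15 + (-88) + (-17) + (-32) + (-32) + (-37)
= -248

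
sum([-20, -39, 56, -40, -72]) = -115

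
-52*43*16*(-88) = 3148288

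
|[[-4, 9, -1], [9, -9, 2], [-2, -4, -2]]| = 76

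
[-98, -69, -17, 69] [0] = -98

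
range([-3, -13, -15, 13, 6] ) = 28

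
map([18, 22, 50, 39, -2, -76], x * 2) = [36, 44, 100, 78, -4, -152]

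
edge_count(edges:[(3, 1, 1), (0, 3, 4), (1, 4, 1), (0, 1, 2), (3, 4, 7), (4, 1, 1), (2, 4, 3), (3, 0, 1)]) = 8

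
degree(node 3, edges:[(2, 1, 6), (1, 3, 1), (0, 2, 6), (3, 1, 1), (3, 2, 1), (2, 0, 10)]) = 3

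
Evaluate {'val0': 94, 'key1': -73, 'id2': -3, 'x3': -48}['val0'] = 94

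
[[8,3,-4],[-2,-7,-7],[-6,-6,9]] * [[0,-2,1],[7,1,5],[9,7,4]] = [[-15, -41, 7], [-112, -52, -65], [39, 69, 0]]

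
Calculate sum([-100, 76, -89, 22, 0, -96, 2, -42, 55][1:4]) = slice → [76, -89, 22]
76 + (-89) + 22
= 9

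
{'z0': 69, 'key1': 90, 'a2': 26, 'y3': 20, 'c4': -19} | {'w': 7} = {'z0': 69, 'key1': 90, 'a2': 26, 'y3': 20, 'c4': -19, 'w': 7}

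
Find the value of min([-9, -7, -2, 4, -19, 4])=-19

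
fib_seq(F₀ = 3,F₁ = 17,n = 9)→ F_2 = F_1 + F_0 = 20
F_3 = F_2 + F_1 = 37
F_4 = F_3 + F_2 = 57
...
= [3, 17, 20, 37, 57, 94, 151, 245, 396]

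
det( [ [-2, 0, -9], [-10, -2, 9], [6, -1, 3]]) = -204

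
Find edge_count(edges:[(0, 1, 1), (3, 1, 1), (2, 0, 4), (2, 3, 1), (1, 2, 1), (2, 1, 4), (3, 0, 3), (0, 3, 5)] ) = 8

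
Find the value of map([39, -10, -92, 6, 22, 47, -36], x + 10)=[49, 0, -82, 16, 32, 57, -26]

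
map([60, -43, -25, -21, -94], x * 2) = [120, -86, -50, -42, -188]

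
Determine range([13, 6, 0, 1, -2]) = 15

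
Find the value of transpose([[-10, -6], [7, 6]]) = [[-10, 7], [-6, 6]]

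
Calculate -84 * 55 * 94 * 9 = -3908520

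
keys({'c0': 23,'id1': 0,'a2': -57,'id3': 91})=['c0', 'id1', 'a2', 'id3']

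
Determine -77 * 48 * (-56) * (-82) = -16972032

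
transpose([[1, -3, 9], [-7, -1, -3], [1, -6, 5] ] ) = [[1, -7, 1], [-3, -1, -6], [9, -3, 5]]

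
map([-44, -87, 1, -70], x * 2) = [-88, -174, 2, -140]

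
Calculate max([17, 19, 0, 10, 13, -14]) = 19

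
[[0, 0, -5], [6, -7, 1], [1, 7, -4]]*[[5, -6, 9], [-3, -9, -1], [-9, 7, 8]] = C[0][0] = (0)*(5) + (0)*(-3) + (-5)*(-9) = 45
C[0][1] = (0)*(-6) + (0)*(-9) + (-5)*(7) = -35
C[0][2] = (0)*(9) + (0)*(-1) + (-5)*(8) = -40
C[1][0] = (6)*(5) + (-7)*(-3) + (1)*(-9) = 42
C[1][1] = (6)*(-6) + (-7)*(-9) + (1)*(7) = 34
C[1][2] = (6)*(9) + (-7)*(-1) + (1)*(8) = 69
... (3 more cells)
= [[45, -35, -40], [42, 34, 69], [20, -97, -30]]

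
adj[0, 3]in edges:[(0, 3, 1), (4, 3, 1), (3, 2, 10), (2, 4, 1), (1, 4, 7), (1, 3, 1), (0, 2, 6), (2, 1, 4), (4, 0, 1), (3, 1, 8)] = 1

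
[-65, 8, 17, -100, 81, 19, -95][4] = 81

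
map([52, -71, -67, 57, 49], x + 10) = [62, -61, -57, 67, 59]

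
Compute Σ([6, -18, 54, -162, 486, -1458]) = 6 + -18 + 54 + -162 + 486 + -1458
= -1092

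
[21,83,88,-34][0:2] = [21, 83]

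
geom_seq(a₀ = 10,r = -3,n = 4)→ [10, -30, 90, -270]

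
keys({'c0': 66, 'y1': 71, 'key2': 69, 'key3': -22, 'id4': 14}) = ['c0', 'y1', 'key2', 'key3', 'id4']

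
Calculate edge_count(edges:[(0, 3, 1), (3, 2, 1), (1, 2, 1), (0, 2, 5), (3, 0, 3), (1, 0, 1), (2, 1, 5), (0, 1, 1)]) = 8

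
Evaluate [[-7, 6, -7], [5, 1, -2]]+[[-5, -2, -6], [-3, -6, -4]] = [[-12, 4, -13], [2, -5, -6]]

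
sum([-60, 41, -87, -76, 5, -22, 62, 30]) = (-60) + 41 + (-87) + (-76) + 5 + (-22) + 62 + 30
= -107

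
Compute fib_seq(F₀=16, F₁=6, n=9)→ F_2 = F_1 + F_0 = 22
F_3 = F_2 + F_1 = 28
F_4 = F_3 + F_2 = 50
...
= [16, 6, 22, 28, 50, 78, 128, 206, 334]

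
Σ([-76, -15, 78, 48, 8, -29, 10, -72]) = (-76) + (-15) + 78 + 48 + 8 + (-29) + 10 + (-72)
= -48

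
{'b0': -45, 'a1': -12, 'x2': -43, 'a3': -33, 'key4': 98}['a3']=-33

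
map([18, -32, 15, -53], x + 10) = 18+10=28, -32+10=-22, 15+10=25, -53+10=-43
= [28, -22, 25, -43]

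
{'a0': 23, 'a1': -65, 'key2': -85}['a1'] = -65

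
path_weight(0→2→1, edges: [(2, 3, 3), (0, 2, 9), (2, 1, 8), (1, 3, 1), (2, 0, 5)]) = w(0→2)=9 + w(2→1)=8
= 17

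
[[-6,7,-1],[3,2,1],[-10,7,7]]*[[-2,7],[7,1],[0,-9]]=[[61, -26], [8, 14], [69, -126]]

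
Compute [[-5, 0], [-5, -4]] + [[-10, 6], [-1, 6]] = [[-15, 6], [-6, 2]]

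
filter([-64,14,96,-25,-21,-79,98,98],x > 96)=keep x where x > 96: -64✗, 14✗, 96✗, -25✗, -21✗, -79✗, 98✓, 98✓
= [98, 98]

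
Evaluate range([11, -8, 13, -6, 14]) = 22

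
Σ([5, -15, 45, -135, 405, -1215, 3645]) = 5 + -15 + 45 + -135 + 405 + -1215 + 3645
= 2735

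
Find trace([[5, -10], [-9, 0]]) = 5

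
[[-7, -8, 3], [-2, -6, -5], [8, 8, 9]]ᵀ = [[-7, -2, 8], [-8, -6, 8], [3, -5, 9]]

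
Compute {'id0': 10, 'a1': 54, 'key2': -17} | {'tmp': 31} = {'id0': 10, 'a1': 54, 'key2': -17, 'tmp': 31}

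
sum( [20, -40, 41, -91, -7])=-77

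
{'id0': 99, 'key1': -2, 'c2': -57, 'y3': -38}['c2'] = -57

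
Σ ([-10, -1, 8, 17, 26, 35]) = (-10) + (-1) + 8 + 17 + 26 + 35
= 75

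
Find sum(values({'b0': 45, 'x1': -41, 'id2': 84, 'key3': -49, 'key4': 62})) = 101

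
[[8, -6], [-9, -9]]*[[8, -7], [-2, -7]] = C[0][0] = (8)*(8) + (-6)*(-2) = 76
C[0][1] = (8)*(-7) + (-6)*(-7) = -14
C[1][0] = (-9)*(8) + (-9)*(-2) = -54
C[1][1] = (-9)*(-7) + (-9)*(-7) = 126
= [[76, -14], [-54, 126]]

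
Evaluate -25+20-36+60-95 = -76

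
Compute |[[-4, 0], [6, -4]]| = 16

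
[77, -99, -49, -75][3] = -75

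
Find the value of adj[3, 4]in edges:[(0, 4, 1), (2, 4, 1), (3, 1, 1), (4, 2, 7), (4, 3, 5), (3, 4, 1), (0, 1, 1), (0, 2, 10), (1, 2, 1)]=1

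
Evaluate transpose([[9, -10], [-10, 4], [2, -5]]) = [[9, -10, 2], [-10, 4, -5]]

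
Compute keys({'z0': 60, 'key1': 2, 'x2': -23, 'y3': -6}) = ['z0', 'key1', 'x2', 'y3']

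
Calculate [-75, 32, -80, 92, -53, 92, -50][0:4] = [-75, 32, -80, 92]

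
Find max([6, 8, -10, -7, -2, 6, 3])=8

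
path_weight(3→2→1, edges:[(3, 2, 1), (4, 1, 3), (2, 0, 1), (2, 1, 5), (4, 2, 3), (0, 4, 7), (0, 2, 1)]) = 6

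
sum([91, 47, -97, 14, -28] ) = 91 + 47 + (-97) + 14 + (-28)
= 27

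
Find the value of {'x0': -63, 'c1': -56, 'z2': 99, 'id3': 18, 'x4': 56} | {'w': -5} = {'x0': -63, 'c1': -56, 'z2': 99, 'id3': 18, 'x4': 56, 'w': -5}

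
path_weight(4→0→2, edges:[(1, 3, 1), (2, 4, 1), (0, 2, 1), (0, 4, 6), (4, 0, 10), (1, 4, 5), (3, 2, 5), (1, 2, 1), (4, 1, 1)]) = 11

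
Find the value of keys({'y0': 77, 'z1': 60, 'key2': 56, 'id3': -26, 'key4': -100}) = ['y0', 'z1', 'key2', 'id3', 'key4']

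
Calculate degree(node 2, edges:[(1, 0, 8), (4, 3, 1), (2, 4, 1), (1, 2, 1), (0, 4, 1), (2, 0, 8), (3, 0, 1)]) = incident: (2,4), (1,2), (2,0)
= 3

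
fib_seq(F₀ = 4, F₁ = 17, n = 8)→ [4, 17, 21, 38, 59, 97, 156, 253]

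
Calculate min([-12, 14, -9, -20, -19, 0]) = -20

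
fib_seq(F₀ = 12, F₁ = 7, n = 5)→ [12, 7, 19, 26, 45]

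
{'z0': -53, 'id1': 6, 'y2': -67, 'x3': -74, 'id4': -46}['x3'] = -74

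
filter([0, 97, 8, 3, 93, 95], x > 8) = [97, 93, 95]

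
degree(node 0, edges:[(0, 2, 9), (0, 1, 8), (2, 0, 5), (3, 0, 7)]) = 4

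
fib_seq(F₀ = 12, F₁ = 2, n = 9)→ F_2 = F_1 + F_0 = 14
F_3 = F_2 + F_1 = 16
F_4 = F_3 + F_2 = 30
...
= [12, 2, 14, 16, 30, 46, 76, 122, 198]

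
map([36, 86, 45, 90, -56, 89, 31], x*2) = [72, 172, 90, 180, -112, 178, 62]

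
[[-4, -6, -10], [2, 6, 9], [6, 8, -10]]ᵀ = [[-4, 2, 6], [-6, 6, 8], [-10, 9, -10]]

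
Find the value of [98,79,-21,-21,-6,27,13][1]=79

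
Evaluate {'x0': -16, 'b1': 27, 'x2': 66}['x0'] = -16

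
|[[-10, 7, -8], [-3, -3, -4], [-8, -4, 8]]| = 888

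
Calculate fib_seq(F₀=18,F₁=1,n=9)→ F_2 = F_1 + F_0 = 19
F_3 = F_2 + F_1 = 20
F_4 = F_3 + F_2 = 39
...
= [18, 1, 19, 20, 39, 59, 98, 157, 255]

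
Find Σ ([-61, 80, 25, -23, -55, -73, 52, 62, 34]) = 41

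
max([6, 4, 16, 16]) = 16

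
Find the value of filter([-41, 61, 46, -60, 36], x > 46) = keep x where x > 46: -41✗, 61✓, 46✗, -60✗, 36✗
= [61]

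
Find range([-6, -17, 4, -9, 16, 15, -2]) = 33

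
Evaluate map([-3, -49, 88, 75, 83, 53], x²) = [9, 2401, 7744, 5625, 6889, 2809]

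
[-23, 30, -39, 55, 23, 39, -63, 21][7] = 21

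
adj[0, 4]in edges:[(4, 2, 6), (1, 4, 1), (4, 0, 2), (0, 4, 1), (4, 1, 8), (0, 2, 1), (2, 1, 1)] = 1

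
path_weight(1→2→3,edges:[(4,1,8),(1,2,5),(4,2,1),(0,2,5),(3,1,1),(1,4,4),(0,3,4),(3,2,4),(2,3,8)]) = 13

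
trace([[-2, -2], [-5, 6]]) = 4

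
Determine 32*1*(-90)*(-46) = 132480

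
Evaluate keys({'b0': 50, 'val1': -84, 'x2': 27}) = ['b0', 'val1', 'x2']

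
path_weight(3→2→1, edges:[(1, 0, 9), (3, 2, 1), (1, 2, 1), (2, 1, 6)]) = w(3→2)=1 + w(2→1)=6
= 7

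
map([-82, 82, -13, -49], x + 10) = -82+10=-72, 82+10=92, -13+10=-3, -49+10=-39
= [-72, 92, -3, -39]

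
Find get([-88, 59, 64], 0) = -88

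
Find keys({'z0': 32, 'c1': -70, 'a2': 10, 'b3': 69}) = ['z0', 'c1', 'a2', 'b3']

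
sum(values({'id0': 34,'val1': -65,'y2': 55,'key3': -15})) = 34 + (-65) + 55 + (-15)
= 9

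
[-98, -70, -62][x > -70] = keep x where x > -70: -98✗, -70✗, -62✓
= [-62]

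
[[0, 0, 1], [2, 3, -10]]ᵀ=[[0, 2], [0, 3], [1, -10]]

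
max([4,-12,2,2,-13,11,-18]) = 11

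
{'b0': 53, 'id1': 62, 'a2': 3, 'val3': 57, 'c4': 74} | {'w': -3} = {'b0': 53, 'id1': 62, 'a2': 3, 'val3': 57, 'c4': 74, 'w': -3}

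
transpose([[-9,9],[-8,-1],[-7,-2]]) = [[-9, -8, -7], [9, -1, -2]]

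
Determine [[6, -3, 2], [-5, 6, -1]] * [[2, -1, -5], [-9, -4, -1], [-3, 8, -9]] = C[0][0] = (6)*(2) + (-3)*(-9) + (2)*(-3) = 33
C[0][1] = (6)*(-1) + (-3)*(-4) + (2)*(8) = 22
C[0][2] = (6)*(-5) + (-3)*(-1) + (2)*(-9) = -45
C[1][0] = (-5)*(2) + (6)*(-9) + (-1)*(-3) = -61
C[1][1] = (-5)*(-1) + (6)*(-4) + (-1)*(8) = -27
C[1][2] = (-5)*(-5) + (6)*(-1) + (-1)*(-9) = 28
= [[33, 22, -45], [-61, -27, 28]]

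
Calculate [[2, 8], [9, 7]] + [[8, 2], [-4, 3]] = [[10, 10], [5, 10]]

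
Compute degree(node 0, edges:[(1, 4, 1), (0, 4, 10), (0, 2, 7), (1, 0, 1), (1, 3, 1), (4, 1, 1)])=3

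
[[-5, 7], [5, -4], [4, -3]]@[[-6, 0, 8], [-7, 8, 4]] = [[-19, 56, -12], [-2, -32, 24], [-3, -24, 20]]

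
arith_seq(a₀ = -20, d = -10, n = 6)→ a_0 = -20 + 0*-10 = -20
a_1 = -20 + 1*-10 = -30
a_2 = -20 + 2*-10 = -40
...
= [-20, -30, -40, -50, -60, -70]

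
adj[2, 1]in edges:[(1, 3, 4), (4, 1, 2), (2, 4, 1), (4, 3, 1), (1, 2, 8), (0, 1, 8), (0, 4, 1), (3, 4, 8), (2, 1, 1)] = 1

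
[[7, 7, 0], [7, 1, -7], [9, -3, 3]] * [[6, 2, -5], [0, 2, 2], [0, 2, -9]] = [[42, 28, -21], [42, 2, 30], [54, 18, -78]]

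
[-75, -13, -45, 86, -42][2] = -45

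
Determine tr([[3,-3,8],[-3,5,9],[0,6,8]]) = diagonal: 3 + 5 + 8
= 16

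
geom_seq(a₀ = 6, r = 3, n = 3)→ a_0 = 6*3^0 = 6
a_1 = 6*3^1 = 18
a_2 = 6*3^2 = 54
= [6, 18, 54]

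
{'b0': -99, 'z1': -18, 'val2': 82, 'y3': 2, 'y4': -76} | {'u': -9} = {'b0': -99, 'z1': -18, 'val2': 82, 'y3': 2, 'y4': -76, 'u': -9}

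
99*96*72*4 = 2737152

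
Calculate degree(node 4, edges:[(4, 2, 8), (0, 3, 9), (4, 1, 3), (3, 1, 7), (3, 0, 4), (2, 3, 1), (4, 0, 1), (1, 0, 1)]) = incident: (4,2), (4,1), (4,0)
= 3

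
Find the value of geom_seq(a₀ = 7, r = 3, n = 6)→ a_0 = 7*3^0 = 7
a_1 = 7*3^1 = 21
a_2 = 7*3^2 = 63
...
= [7, 21, 63, 189, 567, 1701]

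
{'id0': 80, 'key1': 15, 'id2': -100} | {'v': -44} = {'id0': 80, 'key1': 15, 'id2': -100, 'v': -44}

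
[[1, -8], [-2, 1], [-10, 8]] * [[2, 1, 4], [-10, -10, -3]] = [[82, 81, 28], [-14, -12, -11], [-100, -90, -64]]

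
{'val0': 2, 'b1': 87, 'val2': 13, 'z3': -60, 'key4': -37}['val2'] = 13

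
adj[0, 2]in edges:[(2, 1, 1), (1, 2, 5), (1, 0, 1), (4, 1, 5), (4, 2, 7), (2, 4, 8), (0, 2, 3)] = 3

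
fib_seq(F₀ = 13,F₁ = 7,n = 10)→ [13, 7, 20, 27, 47, 74, 121, 195, 316, 511]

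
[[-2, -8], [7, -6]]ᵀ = [[-2, 7], [-8, -6]]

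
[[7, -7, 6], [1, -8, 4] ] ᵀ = [[7, 1], [-7, -8], [6, 4]]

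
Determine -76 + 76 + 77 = 77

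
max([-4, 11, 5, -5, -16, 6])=11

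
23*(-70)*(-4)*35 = 225400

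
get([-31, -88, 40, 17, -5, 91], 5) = 91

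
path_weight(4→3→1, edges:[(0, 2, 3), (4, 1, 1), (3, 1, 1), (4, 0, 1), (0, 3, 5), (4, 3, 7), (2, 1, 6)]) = 8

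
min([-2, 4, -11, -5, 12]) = -11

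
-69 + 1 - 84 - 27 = -179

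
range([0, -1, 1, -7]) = 8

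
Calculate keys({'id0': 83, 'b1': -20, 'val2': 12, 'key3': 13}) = ['id0', 'b1', 'val2', 'key3']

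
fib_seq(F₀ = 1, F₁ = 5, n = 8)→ F_2 = F_1 + F_0 = 6
F_3 = F_2 + F_1 = 11
F_4 = F_3 + F_2 = 17
...
= [1, 5, 6, 11, 17, 28, 45, 73]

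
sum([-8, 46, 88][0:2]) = 38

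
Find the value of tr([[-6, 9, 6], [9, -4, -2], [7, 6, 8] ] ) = diagonal: (-6) + (-4) + 8
= -2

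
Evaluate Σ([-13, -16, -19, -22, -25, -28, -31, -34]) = -188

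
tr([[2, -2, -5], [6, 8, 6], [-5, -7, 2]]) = 12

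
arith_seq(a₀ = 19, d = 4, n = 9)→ [19, 23, 27, 31, 35, 39, 43, 47, 51]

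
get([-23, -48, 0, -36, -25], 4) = -25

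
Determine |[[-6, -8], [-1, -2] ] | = 4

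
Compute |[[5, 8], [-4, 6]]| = (5)*(6) - (8)*(-4)
= 62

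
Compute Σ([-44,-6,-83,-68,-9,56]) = -154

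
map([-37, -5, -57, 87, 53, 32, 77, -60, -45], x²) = (-37)²=1369, (-5)²=25, (-57)²=3249, (87)²=7569, (53)²=2809, (32)²=1024, (77)²=5929, (-60)²=3600, (-45)²=2025
= [1369, 25, 3249, 7569, 2809, 1024, 5929, 3600, 2025]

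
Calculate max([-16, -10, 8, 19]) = 19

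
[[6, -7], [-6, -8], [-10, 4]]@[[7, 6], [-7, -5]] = C[0][0] = (6)*(7) + (-7)*(-7) = 91
C[0][1] = (6)*(6) + (-7)*(-5) = 71
C[1][0] = (-6)*(7) + (-8)*(-7) = 14
C[1][1] = (-6)*(6) + (-8)*(-5) = 4
C[2][0] = (-10)*(7) + (4)*(-7) = -98
C[2][1] = (-10)*(6) + (4)*(-5) = -80
= [[91, 71], [14, 4], [-98, -80]]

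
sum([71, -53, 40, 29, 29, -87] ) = 71 + (-53) + 40 + 29 + 29 + (-87)
= 29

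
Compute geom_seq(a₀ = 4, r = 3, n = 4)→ a_0 = 4*3^0 = 4
a_1 = 4*3^1 = 12
a_2 = 4*3^2 = 36
...
= [4, 12, 36, 108]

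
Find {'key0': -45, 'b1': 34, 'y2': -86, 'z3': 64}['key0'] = -45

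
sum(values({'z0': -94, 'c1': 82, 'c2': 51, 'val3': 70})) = 109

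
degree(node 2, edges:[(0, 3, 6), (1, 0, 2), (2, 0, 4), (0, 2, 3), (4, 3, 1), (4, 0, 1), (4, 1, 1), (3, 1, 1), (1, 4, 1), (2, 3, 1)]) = 3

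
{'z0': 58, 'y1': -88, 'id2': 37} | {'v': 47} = {'z0': 58, 'y1': -88, 'id2': 37, 'v': 47}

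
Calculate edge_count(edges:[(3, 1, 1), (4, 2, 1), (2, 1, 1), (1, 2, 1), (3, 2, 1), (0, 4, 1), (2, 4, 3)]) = 7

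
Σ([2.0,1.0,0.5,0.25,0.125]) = 2.0 + 1.0 + 0.5 + 0.25 + 0.125
= 3.875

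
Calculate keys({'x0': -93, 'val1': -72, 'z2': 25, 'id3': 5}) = ['x0', 'val1', 'z2', 'id3']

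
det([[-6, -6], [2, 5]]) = -18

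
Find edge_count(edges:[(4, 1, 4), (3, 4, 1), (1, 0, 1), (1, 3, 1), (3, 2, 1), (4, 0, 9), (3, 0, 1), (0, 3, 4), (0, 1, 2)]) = 9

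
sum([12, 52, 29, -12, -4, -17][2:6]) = -4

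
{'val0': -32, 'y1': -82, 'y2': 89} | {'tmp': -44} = {'val0': -32, 'y1': -82, 'y2': 89, 'tmp': -44}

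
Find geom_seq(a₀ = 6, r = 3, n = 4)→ [6, 18, 54, 162]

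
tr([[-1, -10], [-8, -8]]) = diagonal: (-1) + (-8)
= -9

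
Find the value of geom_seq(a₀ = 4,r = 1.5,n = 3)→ [4.0, 6.0, 9.0]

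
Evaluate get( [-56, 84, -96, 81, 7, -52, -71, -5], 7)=-5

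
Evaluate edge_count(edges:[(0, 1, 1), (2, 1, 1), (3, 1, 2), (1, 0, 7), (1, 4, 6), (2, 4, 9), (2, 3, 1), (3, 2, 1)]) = 8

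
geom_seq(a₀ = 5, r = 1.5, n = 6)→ a_0 = 5*1.5^0 = 5.0
a_1 = 5*1.5^1 = 7.5
a_2 = 5*1.5^2 = 11.25
...
= [5.0, 7.5, 11.25, 16.875, 25.3125, 37.96875]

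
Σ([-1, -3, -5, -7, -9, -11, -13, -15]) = -64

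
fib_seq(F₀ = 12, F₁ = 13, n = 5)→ F_2 = F_1 + F_0 = 25
F_3 = F_2 + F_1 = 38
F_4 = F_3 + F_2 = 63
= [12, 13, 25, 38, 63]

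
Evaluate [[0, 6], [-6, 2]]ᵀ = [[0, -6], [6, 2]]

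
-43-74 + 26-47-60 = -198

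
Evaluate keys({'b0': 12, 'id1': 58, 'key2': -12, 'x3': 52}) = ['b0', 'id1', 'key2', 'x3']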